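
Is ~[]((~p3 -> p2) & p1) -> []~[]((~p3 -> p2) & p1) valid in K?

Not valid

Tableau for the negation ~(~[]((~p3 -> p2) & p1) -> []~[]((~p3 -> p2) & p1)):
1. ~(~[]((~p3 -> p2) & p1) -> []~[]((~p3 -> p2) & p1)), w0
2. ~[]((~p3 -> p2) & p1), w0
3. ~[]~[]((~p3 -> p2) & p1), w0
4. ~((~p3 -> p2) & p1), w1
5. ~p1, w1
6. []((~p3 -> p2) & p1), w2
Accessibility: w0Rw1, w0Rw2
The negation has an open branch (countermodel exists).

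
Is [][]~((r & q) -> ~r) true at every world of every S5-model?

Tableau for the negation ~[][]~((r & q) -> ~r):
1. ~[][]~((r & q) -> ~r), u
2. ~[]~((r & q) -> ~r), v
3. (r & q) -> ~r, w
4. ~r, w
Accessibility: uRu, uRv, uRw, vRu, vRv, vRw, wRu, wRv, wRw
The negation has an open branch (countermodel exists).

Not valid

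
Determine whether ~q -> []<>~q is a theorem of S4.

No, not valid

Tableau for the negation ~(~q -> []<>~q):
1. ~(~q -> []<>~q), u
2. ~q, u   [~->-rule on 1]
3. ~[]<>~q, u   [~->-rule on 1]
4. ~<>~q, v   [~[]-rule on 3: fresh world v, uRv]
5. q, v   [~<>-rule on 4 via vRv]
Accessibility: uRu, uRv, vRv
The negation has an open branch (countermodel exists).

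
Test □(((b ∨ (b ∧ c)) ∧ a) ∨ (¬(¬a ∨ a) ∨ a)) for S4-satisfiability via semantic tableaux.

1. □(((b ∨ (b ∧ c)) ∧ a) ∨ (¬(¬a ∨ a) ∨ a)), 0
2. ((b ∨ (b ∧ c)) ∧ a) ∨ (¬(¬a ∨ a) ∨ a), 0
3. ¬(¬a ∨ a) ∨ a, 0
4. a, 0
Accessibility: 0R0

Satisfiable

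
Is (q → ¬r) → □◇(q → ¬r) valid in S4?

Tableau for the negation ¬((q → ¬r) → □◇(q → ¬r)):
1. ¬((q → ¬r) → □◇(q → ¬r)), 0
2. q → ¬r, 0
3. ¬□◇(q → ¬r), 0
4. ¬r, 0
5. ¬◇(q → ¬r), 1
6. ¬(q → ¬r), 1
7. q, 1
8. r, 1
Accessibility: 0R0, 0R1, 1R1
The negation has an open branch (countermodel exists).

Not valid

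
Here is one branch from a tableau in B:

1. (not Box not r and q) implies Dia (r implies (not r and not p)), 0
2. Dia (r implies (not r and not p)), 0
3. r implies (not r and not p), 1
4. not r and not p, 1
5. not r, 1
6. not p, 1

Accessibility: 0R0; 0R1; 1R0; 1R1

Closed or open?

Not closed

No world carries both an atom and its negation.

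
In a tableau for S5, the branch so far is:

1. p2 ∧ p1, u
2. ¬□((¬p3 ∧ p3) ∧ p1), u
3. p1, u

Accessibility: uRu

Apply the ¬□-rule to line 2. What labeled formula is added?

a fresh world v with uRv, and ¬((¬p3 ∧ p3) ∧ p1) at v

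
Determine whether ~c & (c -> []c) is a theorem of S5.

Invalid (countermodel exists)

Tableau for the negation ~(~c & (c -> []c)):
1. ~(~c & (c -> []c)), w0
2. ~(c -> []c), w0
3. c, w0
4. ~[]c, w0
5. ~c, w1
Accessibility: w0Rw0, w0Rw1, w1Rw0, w1Rw1
The negation has an open branch (countermodel exists).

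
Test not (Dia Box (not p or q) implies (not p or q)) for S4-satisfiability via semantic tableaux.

Yes, satisfiable

1. not (Dia Box (not p or q) implies (not p or q)), u
2. Dia Box (not p or q), u
3. not (not p or q), u
4. p, u
5. not q, u
6. Box (not p or q), v
7. not p or q, v
8. q, v
Accessibility: uRu, uRv, vRv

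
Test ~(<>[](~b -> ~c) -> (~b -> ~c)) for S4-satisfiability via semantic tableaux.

Satisfiable (open branch found)

1. ~(<>[](~b -> ~c) -> (~b -> ~c)), 0
2. <>[](~b -> ~c), 0
3. ~(~b -> ~c), 0
4. ~b, 0
5. c, 0
6. [](~b -> ~c), 1
7. ~b -> ~c, 1
8. ~c, 1
Accessibility: 0R0, 0R1, 1R1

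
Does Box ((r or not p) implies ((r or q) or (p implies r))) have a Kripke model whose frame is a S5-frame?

Satisfiable (open branch found)

1. Box ((r or not p) implies ((r or q) or (p implies r))), w0
2. (r or not p) implies ((r or q) or (p implies r)), w0
3. (r or q) or (p implies r), w0
4. p implies r, w0
5. r, w0
Accessibility: w0Rw0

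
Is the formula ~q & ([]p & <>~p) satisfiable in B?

1. ~q & ([]p & <>~p), w0
2. ~q, w0
3. []p & <>~p, w0
4. []p, w0
5. <>~p, w0
6. p, w0
7. ~p, w1
8. p, w1
Accessibility: w0Rw0, w0Rw1, w1Rw0, w1Rw1
Branch closes: p and ~p both at w1.
Every branch closes; the branch above is one of them.

No, unsatisfiable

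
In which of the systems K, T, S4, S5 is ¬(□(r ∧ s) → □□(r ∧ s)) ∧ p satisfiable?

S4-tableau for the formula:
1. ¬(□(r ∧ s) → □□(r ∧ s)) ∧ p, u
2. ¬(□(r ∧ s) → □□(r ∧ s)), u
3. p, u
4. □(r ∧ s), u
5. ¬□□(r ∧ s), u
6. r ∧ s, u
7. r, u
8. s, u
9. ¬□(r ∧ s), v
10. r ∧ s, v
11. r, v
12. s, v
13. ¬(r ∧ s), w
14. r ∧ s, w
15. r, w
16. s, w
17. ¬s, w
Accessibility: uRu, uRv, uRw, vRv, vRw, wRw
Branch closes: s and ¬s both at w.
Every branch closes (one shown): unsatisfiable in S4, hence also in S5 (every S5-frame is an S4-frame).
T-tableau for the formula:
1. ¬(□(r ∧ s) → □□(r ∧ s)) ∧ p, u
2. ¬(□(r ∧ s) → □□(r ∧ s)), u
3. p, u
4. □(r ∧ s), u
5. ¬□□(r ∧ s), u
6. r ∧ s, u
7. r, u
8. s, u
9. ¬□(r ∧ s), v
10. r ∧ s, v
11. r, v
12. s, v
13. ¬(r ∧ s), w
14. ¬s, w
Accessibility: uRu, uRv, vRv, vRw, wRw
Complete open branch: satisfiable in T, hence also in K (this T-model is also a K-model).

K, T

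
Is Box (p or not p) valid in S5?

Tableau for the negation not Box (p or not p):
1. not Box (p or not p), w0
2. not (p or not p), w1   [neg-Box-rule on 1: fresh world w1, w0Rw1]
3. not p, w1   [neg-or-rule on 2]
4. p, w1   [neg-or-rule on 2]
Accessibility: w0Rw0, w0Rw1, w1Rw0, w1Rw1
Branch closes: p and not p both at w1.
All branches of the negation close; one closing branch shown above.

Valid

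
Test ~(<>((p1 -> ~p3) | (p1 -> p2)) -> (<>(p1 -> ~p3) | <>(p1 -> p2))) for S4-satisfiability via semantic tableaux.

Unsatisfiable

1. ~(<>((p1 -> ~p3) | (p1 -> p2)) -> (<>(p1 -> ~p3) | <>(p1 -> p2))), u
2. <>((p1 -> ~p3) | (p1 -> p2)), u
3. ~(<>(p1 -> ~p3) | <>(p1 -> p2)), u
4. ~<>(p1 -> ~p3), u
5. ~<>(p1 -> p2), u
6. ~(p1 -> ~p3), u
7. p1, u
8. p3, u
9. ~(p1 -> p2), u
10. ~p2, u
11. (p1 -> ~p3) | (p1 -> p2), v
12. ~(p1 -> ~p3), v
13. p1, v
14. p3, v
15. ~(p1 -> p2), v
16. ~p2, v
17. p1 -> p2, v
18. p2, v
Accessibility: uRu, uRv, vRv
Branch closes: p2 and ~p2 both at v.
All branches of the tableau close; one closing branch shown above.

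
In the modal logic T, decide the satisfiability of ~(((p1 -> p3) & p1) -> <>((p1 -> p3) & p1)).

Unsatisfiable

1. ~(((p1 -> p3) & p1) -> <>((p1 -> p3) & p1)), 0
2. (p1 -> p3) & p1, 0
3. ~<>((p1 -> p3) & p1), 0
4. p1 -> p3, 0
5. p1, 0
6. ~((p1 -> p3) & p1), 0
7. p3, 0
8. ~(p1 -> p3), 0
9. ~p3, 0
Accessibility: 0R0
Branch closes: p3 and ~p3 both at 0.
Every branch closes; the branch above is one of them.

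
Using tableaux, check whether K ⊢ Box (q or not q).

Tableau for the negation not Box (q or not q):
1. not Box (q or not q), u
2. not (q or not q), v   [neg-Box-rule on 1: fresh world v, uRv]
3. not q, v   [neg-or-rule on 2]
4. q, v   [neg-or-rule on 2]
Accessibility: uRv
Branch closes: q and not q both at v.
Every branch of the negation's tableau closes; the branch above is one of them.

Valid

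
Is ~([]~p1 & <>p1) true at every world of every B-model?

Yes, valid

Tableau for the negation []~p1 & <>p1:
1. []~p1 & <>p1, w0
2. []~p1, w0   [&-rule on 1]
3. <>p1, w0   [&-rule on 1]
4. ~p1, w0   [[]-rule on 2 via w0Rw0]
5. p1, w1   [<>-rule on 3: fresh world w1, w0Rw1]
6. ~p1, w1   [[]-rule on 2 via w0Rw1]
Accessibility: w0Rw0, w0Rw1, w1Rw0, w1Rw1
Branch closes: p1 and ~p1 both at w1.
Every branch of the negation's tableau closes; the branch above is one of them.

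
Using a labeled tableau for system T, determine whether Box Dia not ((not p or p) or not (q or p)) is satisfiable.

1. Box Dia not ((not p or p) or not (q or p)), u
2. Dia not ((not p or p) or not (q or p)), u
3. not ((not p or p) or not (q or p)), v
4. not (not p or p), v
5. q or p, v
6. p, v
7. not p, v
Accessibility: uRu, uRv, vRv
Branch closes: p and not p both at v.
(One branch shown.) All branches close.

No, unsatisfiable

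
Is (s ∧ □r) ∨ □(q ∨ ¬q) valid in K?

Valid in K

Tableau for the negation ¬((s ∧ □r) ∨ □(q ∨ ¬q)):
1. ¬((s ∧ □r) ∨ □(q ∨ ¬q)), u
2. ¬(s ∧ □r), u
3. ¬□(q ∨ ¬q), u
4. ¬□r, u
5. ¬(q ∨ ¬q), v
6. ¬q, v
7. q, v
Accessibility: uRv
Branch closes: q and ¬q both at v.
All branches of the negation close; one closing branch shown above.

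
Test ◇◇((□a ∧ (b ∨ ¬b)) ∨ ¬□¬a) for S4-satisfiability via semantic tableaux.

1. ◇◇((□a ∧ (b ∨ ¬b)) ∨ ¬□¬a), 0
2. ◇((□a ∧ (b ∨ ¬b)) ∨ ¬□¬a), 1
3. (□a ∧ (b ∨ ¬b)) ∨ ¬□¬a, 2
4. ¬□¬a, 2
5. a, 3
Accessibility: 0R0, 0R1, 0R2, 0R3, 1R1, 1R2, 1R3, 2R2, 2R3, 3R3

Satisfiable (open branch found)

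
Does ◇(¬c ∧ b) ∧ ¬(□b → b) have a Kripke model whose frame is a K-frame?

Satisfiable (open branch found)

1. ◇(¬c ∧ b) ∧ ¬(□b → b), 0
2. ◇(¬c ∧ b), 0   [∧-rule on 1]
3. ¬(□b → b), 0   [∧-rule on 1]
4. □b, 0   [¬→-rule on 3]
5. ¬b, 0   [¬→-rule on 3]
6. ¬c ∧ b, 1   [◇-rule on 2: fresh world 1, 0R1]
7. ¬c, 1   [∧-rule on 6]
8. b, 1   [∧-rule on 6]
Accessibility: 0R1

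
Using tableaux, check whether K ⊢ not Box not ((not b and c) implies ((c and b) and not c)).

Invalid (countermodel exists)

Tableau for the negation Box not ((not b and c) implies ((c and b) and not c)):
1. Box not ((not b and c) implies ((c and b) and not c)), u
The negation has an open branch (countermodel exists).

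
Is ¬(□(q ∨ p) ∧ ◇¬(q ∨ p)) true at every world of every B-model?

Tableau for the negation □(q ∨ p) ∧ ◇¬(q ∨ p):
1. □(q ∨ p) ∧ ◇¬(q ∨ p), w0
2. □(q ∨ p), w0
3. ◇¬(q ∨ p), w0
4. q ∨ p, w0
5. p, w0
6. ¬(q ∨ p), w1
7. ¬q, w1
8. ¬p, w1
9. q ∨ p, w1
10. p, w1
Accessibility: w0Rw0, w0Rw1, w1Rw0, w1Rw1
Branch closes: p and ¬p both at w1.
All branches of the negation close; one closing branch shown above.

Yes, valid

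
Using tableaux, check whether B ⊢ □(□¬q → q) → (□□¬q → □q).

Valid in B

Tableau for the negation ¬(□(□¬q → q) → (□□¬q → □q)):
1. ¬(□(□¬q → q) → (□□¬q → □q)), 0
2. □(□¬q → q), 0   [¬→-rule on 1]
3. ¬(□□¬q → □q), 0   [¬→-rule on 1]
4. □□¬q, 0   [¬→-rule on 3]
5. ¬□q, 0   [¬→-rule on 3]
6. □¬q → q, 0   [□-rule on 2 via 0R0]
7. □¬q, 0   [□-rule on 4 via 0R0]
8. ¬q, 0   [□-rule on 7 via 0R0]
9. ¬□¬q, 0   [→-rule on 6 (branches; this branch)]
10. ¬q, 1   [¬□-rule on 5: fresh world 1, 0R1]
11. □¬q → q, 1   [□-rule on 2 via 0R1]
12. □¬q, 1   [□-rule on 4 via 0R1]
13. ¬□¬q, 1   [→-rule on 11 (branches; this branch)]
14. q, 2   [¬□-rule on 9: fresh world 2, 0R2]
15. □¬q → q, 2   [□-rule on 2 via 0R2]
16. □¬q, 2   [□-rule on 4 via 0R2]
17. ¬q, 2   [□-rule on 7 via 0R2]
Accessibility: 0R0, 0R1, 0R2, 1R0, 1R1, 2R0, 2R2
Branch closes: q and ¬q both at 2.
All branches of the negation close; one closing branch shown above.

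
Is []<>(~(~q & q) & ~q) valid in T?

Invalid (countermodel exists)

Tableau for the negation ~[]<>(~(~q & q) & ~q):
1. ~[]<>(~(~q & q) & ~q), 0
2. ~<>(~(~q & q) & ~q), 1   [~[]-rule on 1: fresh world 1, 0R1]
3. ~(~(~q & q) & ~q), 1   [~<>-rule on 2 via 1R1]
4. q, 1   [~&-rule on 3 (branches; this branch)]
Accessibility: 0R0, 0R1, 1R1
The negation has an open branch (countermodel exists).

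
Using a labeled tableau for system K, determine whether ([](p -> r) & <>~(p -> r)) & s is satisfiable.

Unsatisfiable

1. ([](p -> r) & <>~(p -> r)) & s, 0
2. [](p -> r) & <>~(p -> r), 0   [&-rule on 1]
3. s, 0   [&-rule on 1]
4. [](p -> r), 0   [&-rule on 2]
5. <>~(p -> r), 0   [&-rule on 2]
6. ~(p -> r), 1   [<>-rule on 5: fresh world 1, 0R1]
7. p, 1   [~->-rule on 6]
8. ~r, 1   [~->-rule on 6]
9. p -> r, 1   [[]-rule on 4 via 0R1]
10. r, 1   [->-rule on 9 (branches; this branch)]
Accessibility: 0R1
Branch closes: r and ~r both at 1.
Every branch closes; the branch above is one of them.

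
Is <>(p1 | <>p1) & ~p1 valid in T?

Invalid (countermodel exists)

Tableau for the negation ~(<>(p1 | <>p1) & ~p1):
1. ~(<>(p1 | <>p1) & ~p1), w0
2. p1, w0
Accessibility: w0Rw0
The negation has an open branch (countermodel exists).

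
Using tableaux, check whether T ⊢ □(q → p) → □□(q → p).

No, not valid

Tableau for the negation ¬(□(q → p) → □□(q → p)):
1. ¬(□(q → p) → □□(q → p)), 0
2. □(q → p), 0
3. ¬□□(q → p), 0
4. q → p, 0
5. p, 0
6. ¬□(q → p), 1
7. q → p, 1
8. p, 1
9. ¬(q → p), 2
10. q, 2
11. ¬p, 2
Accessibility: 0R0, 0R1, 1R1, 1R2, 2R2
The negation has an open branch (countermodel exists).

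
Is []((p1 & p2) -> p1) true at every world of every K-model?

Tableau for the negation ~[]((p1 & p2) -> p1):
1. ~[]((p1 & p2) -> p1), w0
2. ~((p1 & p2) -> p1), w1
3. p1 & p2, w1
4. ~p1, w1
5. p1, w1
6. p2, w1
Accessibility: w0Rw1
Branch closes: p1 and ~p1 both at w1.
All branches of the negation close; one closing branch shown above.

Valid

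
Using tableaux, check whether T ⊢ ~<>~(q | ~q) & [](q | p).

Tableau for the negation ~(~<>~(q | ~q) & [](q | p)):
1. ~(~<>~(q | ~q) & [](q | p)), w0
2. ~[](q | p), w0   [~&-rule on 1 (branches; this branch)]
3. ~(q | p), w1   [~[]-rule on 2: fresh world w1, w0Rw1]
4. ~q, w1   [~|-rule on 3]
5. ~p, w1   [~|-rule on 3]
Accessibility: w0Rw0, w0Rw1, w1Rw1
The negation has an open branch (countermodel exists).

Not valid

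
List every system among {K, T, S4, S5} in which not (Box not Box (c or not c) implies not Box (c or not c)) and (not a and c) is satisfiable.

K

T-tableau for the formula:
1. not (Box not Box (c or not c) implies not Box (c or not c)) and (not a and c), w0
2. not (Box not Box (c or not c) implies not Box (c or not c)), w0
3. not a and c, w0
4. Box not Box (c or not c), w0
5. Box (c or not c), w0
6. not a, w0
7. c, w0
8. not Box (c or not c), w0
9. c or not c, w0
10. not (c or not c), w1
11. not c, w1
12. c, w1
Accessibility: w0Rw0, w0Rw1, w1Rw1
Branch closes: c and not c both at w1.
Every branch closes (one shown): unsatisfiable in T, hence also in S4, S5 (every S4/S5-frame is a T-frame).
K-tableau for the formula:
1. not (Box not Box (c or not c) implies not Box (c or not c)) and (not a and c), w0
2. not (Box not Box (c or not c) implies not Box (c or not c)), w0
3. not a and c, w0
4. Box not Box (c or not c), w0
5. Box (c or not c), w0
6. not a, w0
7. c, w0
Complete open branch: satisfiable in K.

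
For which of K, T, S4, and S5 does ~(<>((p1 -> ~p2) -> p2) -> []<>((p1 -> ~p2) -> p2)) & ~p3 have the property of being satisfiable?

K, T, S4

S5-tableau for the formula:
1. ~(<>((p1 -> ~p2) -> p2) -> []<>((p1 -> ~p2) -> p2)) & ~p3, u
2. ~(<>((p1 -> ~p2) -> p2) -> []<>((p1 -> ~p2) -> p2)), u
3. ~p3, u
4. <>((p1 -> ~p2) -> p2), u
5. ~[]<>((p1 -> ~p2) -> p2), u
6. (p1 -> ~p2) -> p2, v
7. ~(p1 -> ~p2), v
8. p1, v
9. p2, v
10. ~<>((p1 -> ~p2) -> p2), w
11. ~((p1 -> ~p2) -> p2), u
12. p1 -> ~p2, u
13. ~p2, u
14. ~((p1 -> ~p2) -> p2), v
15. p1 -> ~p2, v
16. ~p2, v
Accessibility: uRu, uRv, uRw, vRu, vRv, vRw, wRu, wRv, wRw
Branch closes: p2 and ~p2 both at v.
Every branch closes (one shown): unsatisfiable in S5.
S4-tableau for the formula:
1. ~(<>((p1 -> ~p2) -> p2) -> []<>((p1 -> ~p2) -> p2)) & ~p3, u
2. ~(<>((p1 -> ~p2) -> p2) -> []<>((p1 -> ~p2) -> p2)), u
3. ~p3, u
4. <>((p1 -> ~p2) -> p2), u
5. ~[]<>((p1 -> ~p2) -> p2), u
6. (p1 -> ~p2) -> p2, v
7. p2, v
8. ~<>((p1 -> ~p2) -> p2), w
9. ~((p1 -> ~p2) -> p2), w
10. p1 -> ~p2, w
11. ~p2, w
Accessibility: uRu, uRv, uRw, vRv, wRw
Complete open branch: satisfiable in S4, hence also in K, T (this S4-model is also a K-model and a T-model).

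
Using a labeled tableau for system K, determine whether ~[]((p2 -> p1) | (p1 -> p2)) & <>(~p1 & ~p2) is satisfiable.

1. ~[]((p2 -> p1) | (p1 -> p2)) & <>(~p1 & ~p2), 0
2. ~[]((p2 -> p1) | (p1 -> p2)), 0   [&-rule on 1]
3. <>(~p1 & ~p2), 0   [&-rule on 1]
4. ~((p2 -> p1) | (p1 -> p2)), 1   [~[]-rule on 2: fresh world 1, 0R1]
5. ~(p2 -> p1), 1   [~|-rule on 4]
6. ~(p1 -> p2), 1   [~|-rule on 4]
7. p2, 1   [~->-rule on 5]
8. ~p1, 1   [~->-rule on 5]
9. p1, 1   [~->-rule on 6]
10. ~p2, 1   [~->-rule on 6]
Accessibility: 0R1
Branch closes: p1 and ~p1 both at 1.
(One branch shown.) All branches close.

No, unsatisfiable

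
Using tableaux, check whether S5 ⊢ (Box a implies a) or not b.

Valid in S5

Tableau for the negation not ((Box a implies a) or not b):
1. not ((Box a implies a) or not b), w0
2. not (Box a implies a), w0
3. b, w0
4. Box a, w0
5. not a, w0
6. a, w0
Accessibility: w0Rw0
Branch closes: a and not a both at w0.
Every branch of the negation's tableau closes; the branch above is one of them.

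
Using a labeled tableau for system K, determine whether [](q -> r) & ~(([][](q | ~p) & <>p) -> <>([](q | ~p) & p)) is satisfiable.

Unsatisfiable (every branch closes)

1. [](q -> r) & ~(([][](q | ~p) & <>p) -> <>([](q | ~p) & p)), u
2. [](q -> r), u   [&-rule on 1]
3. ~(([][](q | ~p) & <>p) -> <>([](q | ~p) & p)), u   [&-rule on 1]
4. [][](q | ~p) & <>p, u   [~->-rule on 3]
5. ~<>([](q | ~p) & p), u   [~->-rule on 3]
6. [][](q | ~p), u   [&-rule on 4]
7. <>p, u   [&-rule on 4]
8. p, v   [<>-rule on 7: fresh world v, uRv]
9. q -> r, v   [[]-rule on 2 via uRv]
10. ~([](q | ~p) & p), v   [~<>-rule on 5 via uRv]
11. [](q | ~p), v   [[]-rule on 6 via uRv]
12. r, v   [->-rule on 9 (branches; this branch)]
13. ~[](q | ~p), v   [~&-rule on 10 (branches; this branch)]
14. ~(q | ~p), w   [~[]-rule on 13: fresh world w, vRw]
15. ~q, w   [~|-rule on 14]
16. p, w   [~|-rule on 14]
17. q | ~p, w   [[]-rule on 11 via vRw]
18. ~p, w   [|-rule on 17 (branches; this branch)]
Accessibility: uRv, vRw
Branch closes: p and ~p both at w.
All branches of the tableau close; one closing branch shown above.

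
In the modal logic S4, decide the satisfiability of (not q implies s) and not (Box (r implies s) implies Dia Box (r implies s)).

1. (not q implies s) and not (Box (r implies s) implies Dia Box (r implies s)), w0
2. not q implies s, w0
3. not (Box (r implies s) implies Dia Box (r implies s)), w0
4. Box (r implies s), w0
5. not Dia Box (r implies s), w0
6. r implies s, w0
7. not Box (r implies s), w0
8. s, w0
9. not (r implies s), w1
10. r, w1
11. not s, w1
12. r implies s, w1
13. not Box (r implies s), w1
14. s, w1
Accessibility: w0Rw0, w0Rw1, w1Rw1
Branch closes: s and not s both at w1.
All branches of the tableau close; one closing branch shown above.

No, unsatisfiable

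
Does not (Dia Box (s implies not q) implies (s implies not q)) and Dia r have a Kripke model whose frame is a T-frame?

Satisfiable

1. not (Dia Box (s implies not q) implies (s implies not q)) and Dia r, w0
2. not (Dia Box (s implies not q) implies (s implies not q)), w0
3. Dia r, w0
4. Dia Box (s implies not q), w0
5. not (s implies not q), w0
6. s, w0
7. q, w0
8. r, w1
9. Box (s implies not q), w2
10. s implies not q, w2
11. not q, w2
Accessibility: w0Rw0, w0Rw1, w0Rw2, w1Rw1, w2Rw2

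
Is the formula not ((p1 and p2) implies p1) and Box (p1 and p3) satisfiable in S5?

Unsatisfiable

1. not ((p1 and p2) implies p1) and Box (p1 and p3), w0
2. not ((p1 and p2) implies p1), w0
3. Box (p1 and p3), w0
4. p1 and p2, w0
5. not p1, w0
6. p1, w0
7. p2, w0
Accessibility: w0Rw0
Branch closes: p1 and not p1 both at w0.
(One branch shown.) All branches close.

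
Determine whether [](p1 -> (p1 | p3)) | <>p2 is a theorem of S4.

Valid

Tableau for the negation ~([](p1 -> (p1 | p3)) | <>p2):
1. ~([](p1 -> (p1 | p3)) | <>p2), 0
2. ~[](p1 -> (p1 | p3)), 0
3. ~<>p2, 0
4. ~p2, 0
5. ~(p1 -> (p1 | p3)), 1
6. p1, 1
7. ~(p1 | p3), 1
8. ~p1, 1
9. ~p3, 1
Accessibility: 0R0, 0R1, 1R1
Branch closes: p1 and ~p1 both at 1.
All branches of the negation close; one closing branch shown above.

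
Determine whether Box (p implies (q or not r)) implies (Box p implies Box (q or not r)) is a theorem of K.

Tableau for the negation not (Box (p implies (q or not r)) implies (Box p implies Box (q or not r))):
1. not (Box (p implies (q or not r)) implies (Box p implies Box (q or not r))), 0
2. Box (p implies (q or not r)), 0
3. not (Box p implies Box (q or not r)), 0
4. Box p, 0
5. not Box (q or not r), 0
6. not (q or not r), 1
7. not q, 1
8. r, 1
9. p implies (q or not r), 1
10. p, 1
11. q or not r, 1
12. not r, 1
Accessibility: 0R1
Branch closes: r and not r both at 1.
Every branch of the negation's tableau closes; the branch above is one of them.

Valid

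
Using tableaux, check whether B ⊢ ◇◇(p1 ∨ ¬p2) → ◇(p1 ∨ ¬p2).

Not valid

Tableau for the negation ¬(◇◇(p1 ∨ ¬p2) → ◇(p1 ∨ ¬p2)):
1. ¬(◇◇(p1 ∨ ¬p2) → ◇(p1 ∨ ¬p2)), u
2. ◇◇(p1 ∨ ¬p2), u
3. ¬◇(p1 ∨ ¬p2), u
4. ¬(p1 ∨ ¬p2), u
5. ¬p1, u
6. p2, u
7. ◇(p1 ∨ ¬p2), v
8. ¬(p1 ∨ ¬p2), v
9. ¬p1, v
10. p2, v
11. p1 ∨ ¬p2, w
12. ¬p2, w
Accessibility: uRu, uRv, vRu, vRv, vRw, wRv, wRw
The negation has an open branch (countermodel exists).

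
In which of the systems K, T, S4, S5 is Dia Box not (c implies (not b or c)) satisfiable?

T-tableau for the formula:
1. Dia Box not (c implies (not b or c)), 0
2. Box not (c implies (not b or c)), 1   [Dia-rule on 1: fresh world 1, 0R1]
3. not (c implies (not b or c)), 1   [Box-rule on 2 via 1R1]
4. c, 1   [neg-implies-rule on 3]
5. not (not b or c), 1   [neg-implies-rule on 3]
6. b, 1   [neg-or-rule on 5]
7. not c, 1   [neg-or-rule on 5]
Accessibility: 0R0, 0R1, 1R1
Branch closes: c and not c both at 1.
Every branch closes (one shown): unsatisfiable in T, hence also in S4, S5 (every S4/S5-frame is a T-frame).
K-tableau for the formula:
1. Dia Box not (c implies (not b or c)), 0
2. Box not (c implies (not b or c)), 1   [Dia-rule on 1: fresh world 1, 0R1]
Accessibility: 0R1
Complete open branch: satisfiable in K.

K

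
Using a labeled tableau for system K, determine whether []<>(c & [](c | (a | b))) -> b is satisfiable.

Satisfiable

1. []<>(c & [](c | (a | b))) -> b, u
2. b, u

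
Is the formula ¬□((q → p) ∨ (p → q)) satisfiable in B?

1. ¬□((q → p) ∨ (p → q)), u
2. ¬((q → p) ∨ (p → q)), v
3. ¬(q → p), v
4. ¬(p → q), v
5. q, v
6. ¬p, v
7. p, v
8. ¬q, v
Accessibility: uRu, uRv, vRu, vRv
Branch closes: p and ¬p both at v.
(One branch shown.) All branches close.

Unsatisfiable (every branch closes)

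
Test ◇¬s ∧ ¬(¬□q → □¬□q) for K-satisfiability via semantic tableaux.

1. ◇¬s ∧ ¬(¬□q → □¬□q), 0
2. ◇¬s, 0   [∧-rule on 1]
3. ¬(¬□q → □¬□q), 0   [∧-rule on 1]
4. ¬□q, 0   [¬→-rule on 3]
5. ¬□¬□q, 0   [¬→-rule on 3]
6. ¬s, 1   [◇-rule on 2: fresh world 1, 0R1]
7. ¬q, 2   [¬□-rule on 4: fresh world 2, 0R2]
8. □q, 3   [¬□-rule on 5: fresh world 3, 0R3]
Accessibility: 0R1, 0R2, 0R3

Satisfiable (open branch found)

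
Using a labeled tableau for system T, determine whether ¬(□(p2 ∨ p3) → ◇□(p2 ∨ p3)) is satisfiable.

1. ¬(□(p2 ∨ p3) → ◇□(p2 ∨ p3)), u
2. □(p2 ∨ p3), u
3. ¬◇□(p2 ∨ p3), u
4. p2 ∨ p3, u
5. ¬□(p2 ∨ p3), u
6. p3, u
7. ¬(p2 ∨ p3), v
8. ¬p2, v
9. ¬p3, v
10. p2 ∨ p3, v
11. ¬□(p2 ∨ p3), v
12. p3, v
Accessibility: uRu, uRv, vRv
Branch closes: p3 and ¬p3 both at v.
Every branch closes; the branch above is one of them.

Unsatisfiable (every branch closes)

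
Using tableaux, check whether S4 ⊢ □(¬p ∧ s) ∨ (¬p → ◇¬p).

Valid

Tableau for the negation ¬(□(¬p ∧ s) ∨ (¬p → ◇¬p)):
1. ¬(□(¬p ∧ s) ∨ (¬p → ◇¬p)), 0
2. ¬□(¬p ∧ s), 0
3. ¬(¬p → ◇¬p), 0
4. ¬p, 0
5. ¬◇¬p, 0
6. p, 0
Accessibility: 0R0
Branch closes: p and ¬p both at 0.
Every branch of the negation's tableau closes; the branch above is one of them.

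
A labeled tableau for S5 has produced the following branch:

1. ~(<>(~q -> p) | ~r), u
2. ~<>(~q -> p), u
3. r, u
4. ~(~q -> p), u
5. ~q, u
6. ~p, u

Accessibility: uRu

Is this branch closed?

No world carries both an atom and its negation.

Open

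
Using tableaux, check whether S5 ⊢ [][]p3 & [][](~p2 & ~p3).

Tableau for the negation ~([][]p3 & [][](~p2 & ~p3)):
1. ~([][]p3 & [][](~p2 & ~p3)), w0
2. ~[][](~p2 & ~p3), w0
3. ~[](~p2 & ~p3), w1
4. ~(~p2 & ~p3), w2
5. p3, w2
Accessibility: w0Rw0, w0Rw1, w0Rw2, w1Rw0, w1Rw1, w1Rw2, w2Rw0, w2Rw1, w2Rw2
The negation has an open branch (countermodel exists).

Not valid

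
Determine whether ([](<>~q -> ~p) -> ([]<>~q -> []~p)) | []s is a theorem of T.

Yes, valid

Tableau for the negation ~(([](<>~q -> ~p) -> ([]<>~q -> []~p)) | []s):
1. ~(([](<>~q -> ~p) -> ([]<>~q -> []~p)) | []s), u
2. ~([](<>~q -> ~p) -> ([]<>~q -> []~p)), u   [~|-rule on 1]
3. ~[]s, u   [~|-rule on 1]
4. [](<>~q -> ~p), u   [~->-rule on 2]
5. ~([]<>~q -> []~p), u   [~->-rule on 2]
6. []<>~q, u   [~->-rule on 5]
7. ~[]~p, u   [~->-rule on 5]
8. <>~q -> ~p, u   [[]-rule on 4 via uRu]
9. <>~q, u   [[]-rule on 6 via uRu]
10. ~p, u   [->-rule on 8 (branches; this branch)]
11. ~s, v   [~[]-rule on 3: fresh world v, uRv]
12. <>~q -> ~p, v   [[]-rule on 4 via uRv]
13. <>~q, v   [[]-rule on 6 via uRv]
14. ~p, v   [->-rule on 12 (branches; this branch)]
15. p, w   [~[]-rule on 7: fresh world w, uRw]
16. <>~q -> ~p, w   [[]-rule on 4 via uRw]
17. <>~q, w   [[]-rule on 6 via uRw]
18. ~<>~q, w   [->-rule on 16 (branches; this branch)]
19. q, w   [~<>-rule on 18 via wRw]
20. ~q, x   [<>-rule on 9: fresh world x, uRx]
21. <>~q -> ~p, x   [[]-rule on 4 via uRx]
22. <>~q, x   [[]-rule on 6 via uRx]
23. ~p, x   [->-rule on 21 (branches; this branch)]
24. ~q, y   [<>-rule on 13: fresh world y, vRy]
25. ~q, z   [<>-rule on 17: fresh world z, wRz]
26. q, z   [~<>-rule on 18 via wRz]
Accessibility: uRu, uRv, uRw, uRx, vRv, vRy, wRw, wRz, xRx, yRy, zRz
Branch closes: q and ~q both at z.
All branches of the negation close; one closing branch shown above.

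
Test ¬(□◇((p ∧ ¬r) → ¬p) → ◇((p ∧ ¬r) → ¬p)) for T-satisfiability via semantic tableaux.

1. ¬(□◇((p ∧ ¬r) → ¬p) → ◇((p ∧ ¬r) → ¬p)), u
2. □◇((p ∧ ¬r) → ¬p), u
3. ¬◇((p ∧ ¬r) → ¬p), u
4. ◇((p ∧ ¬r) → ¬p), u
5. ¬((p ∧ ¬r) → ¬p), u
6. p ∧ ¬r, u
7. p, u
8. ¬r, u
9. (p ∧ ¬r) → ¬p, v
10. ◇((p ∧ ¬r) → ¬p), v
11. ¬((p ∧ ¬r) → ¬p), v
12. p ∧ ¬r, v
13. p, v
14. ¬r, v
15. ¬(p ∧ ¬r), v
16. r, v
Accessibility: uRu, uRv, vRv
Branch closes: r and ¬r both at v.
(One branch shown.) All branches close.

Unsatisfiable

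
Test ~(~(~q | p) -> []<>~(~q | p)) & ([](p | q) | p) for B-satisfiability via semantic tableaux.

1. ~(~(~q | p) -> []<>~(~q | p)) & ([](p | q) | p), 0
2. ~(~(~q | p) -> []<>~(~q | p)), 0
3. [](p | q) | p, 0
4. ~(~q | p), 0
5. ~[]<>~(~q | p), 0
6. q, 0
7. ~p, 0
8. [](p | q), 0
9. p | q, 0
10. ~<>~(~q | p), 1
11. p | q, 1
12. ~q | p, 0
13. ~q | p, 1
14. q, 1
15. p, 0
Accessibility: 0R0, 0R1, 1R0, 1R1
Branch closes: p and ~p both at 0.
(One branch shown.) All branches close.

No, unsatisfiable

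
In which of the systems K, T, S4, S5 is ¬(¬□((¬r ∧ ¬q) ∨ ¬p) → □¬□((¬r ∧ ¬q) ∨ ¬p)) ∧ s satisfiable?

S4-tableau for the formula:
1. ¬(¬□((¬r ∧ ¬q) ∨ ¬p) → □¬□((¬r ∧ ¬q) ∨ ¬p)) ∧ s, w0
2. ¬(¬□((¬r ∧ ¬q) ∨ ¬p) → □¬□((¬r ∧ ¬q) ∨ ¬p)), w0   [∧-rule on 1]
3. s, w0   [∧-rule on 1]
4. ¬□((¬r ∧ ¬q) ∨ ¬p), w0   [¬→-rule on 2]
5. ¬□¬□((¬r ∧ ¬q) ∨ ¬p), w0   [¬→-rule on 2]
6. ¬((¬r ∧ ¬q) ∨ ¬p), w1   [¬□-rule on 4: fresh world w1, w0Rw1]
7. ¬(¬r ∧ ¬q), w1   [¬∨-rule on 6]
8. p, w1   [¬∨-rule on 6]
9. q, w1   [¬∧-rule on 7 (branches; this branch)]
10. □((¬r ∧ ¬q) ∨ ¬p), w2   [¬□-rule on 5: fresh world w2, w0Rw2]
11. (¬r ∧ ¬q) ∨ ¬p, w2   [□-rule on 10 via w2Rw2]
12. ¬p, w2   [∨-rule on 11 (branches; this branch)]
Accessibility: w0Rw0, w0Rw1, w0Rw2, w1Rw1, w2Rw2
Complete open branch: satisfiable in S4, hence also in K, T (this S4-model is also a K-model and a T-model).
S5-tableau for the formula:
1. ¬(¬□((¬r ∧ ¬q) ∨ ¬p) → □¬□((¬r ∧ ¬q) ∨ ¬p)) ∧ s, w0
2. ¬(¬□((¬r ∧ ¬q) ∨ ¬p) → □¬□((¬r ∧ ¬q) ∨ ¬p)), w0   [∧-rule on 1]
3. s, w0   [∧-rule on 1]
4. ¬□((¬r ∧ ¬q) ∨ ¬p), w0   [¬→-rule on 2]
5. ¬□¬□((¬r ∧ ¬q) ∨ ¬p), w0   [¬→-rule on 2]
6. ¬((¬r ∧ ¬q) ∨ ¬p), w1   [¬□-rule on 4: fresh world w1, w0Rw1]
7. ¬(¬r ∧ ¬q), w1   [¬∨-rule on 6]
8. p, w1   [¬∨-rule on 6]
9. q, w1   [¬∧-rule on 7 (branches; this branch)]
10. □((¬r ∧ ¬q) ∨ ¬p), w2   [¬□-rule on 5: fresh world w2, w0Rw2]
11. (¬r ∧ ¬q) ∨ ¬p, w0   [□-rule on 10 via w2Rw0]
12. (¬r ∧ ¬q) ∨ ¬p, w1   [□-rule on 10 via w2Rw1]
13. (¬r ∧ ¬q) ∨ ¬p, w2   [□-rule on 10 via w2Rw2]
14. ¬r ∧ ¬q, w0   [∨-rule on 11 (branches; this branch)]
15. ¬r, w0   [∧-rule on 14]
16. ¬q, w0   [∧-rule on 14]
17. ¬r ∧ ¬q, w1   [∨-rule on 12 (branches; this branch)]
18. ¬r, w1   [∧-rule on 17]
19. ¬q, w1   [∧-rule on 17]
Accessibility: w0Rw0, w0Rw1, w0Rw2, w1Rw0, w1Rw1, w1Rw2, w2Rw0, w2Rw1, w2Rw2
Branch closes: q and ¬q both at w1.
Every branch closes (one shown): unsatisfiable in S5.

K, T, S4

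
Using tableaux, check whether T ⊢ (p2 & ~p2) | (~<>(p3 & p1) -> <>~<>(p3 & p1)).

Valid

Tableau for the negation ~((p2 & ~p2) | (~<>(p3 & p1) -> <>~<>(p3 & p1))):
1. ~((p2 & ~p2) | (~<>(p3 & p1) -> <>~<>(p3 & p1))), w0
2. ~(p2 & ~p2), w0   [~|-rule on 1]
3. ~(~<>(p3 & p1) -> <>~<>(p3 & p1)), w0   [~|-rule on 1]
4. ~<>(p3 & p1), w0   [~->-rule on 3]
5. ~<>~<>(p3 & p1), w0   [~->-rule on 3]
6. ~(p3 & p1), w0   [~<>-rule on 4 via w0Rw0]
7. <>(p3 & p1), w0   [~<>-rule on 5 via w0Rw0]
8. p2, w0   [~&-rule on 2 (branches; this branch)]
9. ~p1, w0   [~&-rule on 6 (branches; this branch)]
10. p3 & p1, w1   [<>-rule on 7: fresh world w1, w0Rw1]
11. p3, w1   [&-rule on 10]
12. p1, w1   [&-rule on 10]
13. ~(p3 & p1), w1   [~<>-rule on 4 via w0Rw1]
14. <>(p3 & p1), w1   [~<>-rule on 5 via w0Rw1]
15. ~p1, w1   [~&-rule on 13 (branches; this branch)]
Accessibility: w0Rw0, w0Rw1, w1Rw1
Branch closes: p1 and ~p1 both at w1.
Every branch of the negation's tableau closes; the branch above is one of them.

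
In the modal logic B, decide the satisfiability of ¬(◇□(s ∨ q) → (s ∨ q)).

Unsatisfiable (every branch closes)

1. ¬(◇□(s ∨ q) → (s ∨ q)), u
2. ◇□(s ∨ q), u   [¬→-rule on 1]
3. ¬(s ∨ q), u   [¬→-rule on 1]
4. ¬s, u   [¬∨-rule on 3]
5. ¬q, u   [¬∨-rule on 3]
6. □(s ∨ q), v   [◇-rule on 2: fresh world v, uRv]
7. s ∨ q, u   [□-rule on 6 via vRu]
8. s ∨ q, v   [□-rule on 6 via vRv]
9. q, u   [∨-rule on 7 (branches; this branch)]
Accessibility: uRu, uRv, vRu, vRv
Branch closes: q and ¬q both at u.
All branches of the tableau close; one closing branch shown above.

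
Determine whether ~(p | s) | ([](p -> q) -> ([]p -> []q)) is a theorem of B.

Yes, valid

Tableau for the negation ~(~(p | s) | ([](p -> q) -> ([]p -> []q))):
1. ~(~(p | s) | ([](p -> q) -> ([]p -> []q))), u
2. p | s, u
3. ~([](p -> q) -> ([]p -> []q)), u
4. [](p -> q), u
5. ~([]p -> []q), u
6. []p, u
7. ~[]q, u
8. p -> q, u
9. p, u
10. s, u
11. q, u
12. ~q, v
13. p -> q, v
14. p, v
15. q, v
Accessibility: uRu, uRv, vRu, vRv
Branch closes: q and ~q both at v.
Every branch of the negation's tableau closes; the branch above is one of them.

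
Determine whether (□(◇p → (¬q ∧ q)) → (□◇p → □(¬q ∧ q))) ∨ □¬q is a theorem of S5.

Valid in S5

Tableau for the negation ¬((□(◇p → (¬q ∧ q)) → (□◇p → □(¬q ∧ q))) ∨ □¬q):
1. ¬((□(◇p → (¬q ∧ q)) → (□◇p → □(¬q ∧ q))) ∨ □¬q), 0
2. ¬(□(◇p → (¬q ∧ q)) → (□◇p → □(¬q ∧ q))), 0   [¬∨-rule on 1]
3. ¬□¬q, 0   [¬∨-rule on 1]
4. □(◇p → (¬q ∧ q)), 0   [¬→-rule on 2]
5. ¬(□◇p → □(¬q ∧ q)), 0   [¬→-rule on 2]
6. □◇p, 0   [¬→-rule on 5]
7. ¬□(¬q ∧ q), 0   [¬→-rule on 5]
8. ◇p → (¬q ∧ q), 0   [□-rule on 4 via 0R0]
9. ◇p, 0   [□-rule on 6 via 0R0]
10. ¬◇p, 0   [→-rule on 8 (branches; this branch)]
11. ¬p, 0   [¬◇-rule on 10 via 0R0]
12. q, 1   [¬□-rule on 3: fresh world 1, 0R1]
13. ◇p → (¬q ∧ q), 1   [□-rule on 4 via 0R1]
14. ◇p, 1   [□-rule on 6 via 0R1]
15. ¬p, 1   [¬◇-rule on 10 via 0R1]
16. ¬◇p, 1   [→-rule on 13 (branches; this branch)]
17. ¬(¬q ∧ q), 2   [¬□-rule on 7: fresh world 2, 0R2]
18. ◇p → (¬q ∧ q), 2   [□-rule on 4 via 0R2]
19. ◇p, 2   [□-rule on 6 via 0R2]
20. ¬p, 2   [¬◇-rule on 10 via 0R2]
21. ¬q, 2   [¬∧-rule on 17 (branches; this branch)]
22. ¬◇p, 2   [→-rule on 18 (branches; this branch)]
23. p, 3   [◇-rule on 9: fresh world 3, 0R3]
24. ◇p → (¬q ∧ q), 3   [□-rule on 4 via 0R3]
25. ◇p, 3   [□-rule on 6 via 0R3]
26. ¬p, 3   [¬◇-rule on 10 via 0R3]
Accessibility: 0R0, 0R1, 0R2, 0R3, 1R0, 1R1, 1R2, 1R3, 2R0, 2R1, 2R2, 2R3, 3R0, 3R1, 3R2, 3R3
Branch closes: p and ¬p both at 3.
All branches of the negation close; one closing branch shown above.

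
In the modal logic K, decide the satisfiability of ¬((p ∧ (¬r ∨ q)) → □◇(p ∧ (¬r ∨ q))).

Yes, satisfiable

1. ¬((p ∧ (¬r ∨ q)) → □◇(p ∧ (¬r ∨ q))), u
2. p ∧ (¬r ∨ q), u
3. ¬□◇(p ∧ (¬r ∨ q)), u
4. p, u
5. ¬r ∨ q, u
6. q, u
7. ¬◇(p ∧ (¬r ∨ q)), v
Accessibility: uRv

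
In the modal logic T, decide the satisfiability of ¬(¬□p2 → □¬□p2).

1. ¬(¬□p2 → □¬□p2), w0
2. ¬□p2, w0
3. ¬□¬□p2, w0
4. ¬p2, w1
5. □p2, w2
6. p2, w2
Accessibility: w0Rw0, w0Rw1, w0Rw2, w1Rw1, w2Rw2

Yes, satisfiable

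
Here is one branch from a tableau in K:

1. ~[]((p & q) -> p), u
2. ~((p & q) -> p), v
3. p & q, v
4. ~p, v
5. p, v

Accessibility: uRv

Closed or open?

Closed

Both p and ~p appear at v.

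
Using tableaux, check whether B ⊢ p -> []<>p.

Yes, valid

Tableau for the negation ~(p -> []<>p):
1. ~(p -> []<>p), 0
2. p, 0
3. ~[]<>p, 0
4. ~<>p, 1
5. ~p, 0
Accessibility: 0R0, 0R1, 1R0, 1R1
Branch closes: p and ~p both at 0.
Every branch of the negation's tableau closes; the branch above is one of them.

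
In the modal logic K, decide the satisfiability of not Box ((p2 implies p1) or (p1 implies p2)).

Unsatisfiable (every branch closes)

1. not Box ((p2 implies p1) or (p1 implies p2)), 0
2. not ((p2 implies p1) or (p1 implies p2)), 1   [neg-Box-rule on 1: fresh world 1, 0R1]
3. not (p2 implies p1), 1   [neg-or-rule on 2]
4. not (p1 implies p2), 1   [neg-or-rule on 2]
5. p2, 1   [neg-implies-rule on 3]
6. not p1, 1   [neg-implies-rule on 3]
7. p1, 1   [neg-implies-rule on 4]
8. not p2, 1   [neg-implies-rule on 4]
Accessibility: 0R1
Branch closes: p1 and not p1 both at 1.
All branches of the tableau close; one closing branch shown above.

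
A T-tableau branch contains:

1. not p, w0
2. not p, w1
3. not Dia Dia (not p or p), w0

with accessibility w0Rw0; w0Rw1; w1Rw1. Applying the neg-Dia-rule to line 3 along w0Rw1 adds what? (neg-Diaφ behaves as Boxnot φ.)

neg-Diaφ behaves as Boxnot φ: propagate the negated body to each accessible world.

not Dia (not p or p), w1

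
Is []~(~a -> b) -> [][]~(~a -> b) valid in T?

Invalid (countermodel exists)

Tableau for the negation ~([]~(~a -> b) -> [][]~(~a -> b)):
1. ~([]~(~a -> b) -> [][]~(~a -> b)), 0
2. []~(~a -> b), 0
3. ~[][]~(~a -> b), 0
4. ~(~a -> b), 0
5. ~a, 0
6. ~b, 0
7. ~[]~(~a -> b), 1
8. ~(~a -> b), 1
9. ~a, 1
10. ~b, 1
11. ~a -> b, 2
12. b, 2
Accessibility: 0R0, 0R1, 1R1, 1R2, 2R2
The negation has an open branch (countermodel exists).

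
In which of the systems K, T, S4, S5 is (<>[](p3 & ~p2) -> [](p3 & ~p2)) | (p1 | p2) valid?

S5

S5-tableau for the negation ~((<>[](p3 & ~p2) -> [](p3 & ~p2)) | (p1 | p2)):
1. ~((<>[](p3 & ~p2) -> [](p3 & ~p2)) | (p1 | p2)), 0
2. ~(<>[](p3 & ~p2) -> [](p3 & ~p2)), 0
3. ~(p1 | p2), 0
4. <>[](p3 & ~p2), 0
5. ~[](p3 & ~p2), 0
6. ~p1, 0
7. ~p2, 0
8. [](p3 & ~p2), 1
9. p3 & ~p2, 0
10. p3, 0
11. p3 & ~p2, 1
12. p3, 1
13. ~p2, 1
14. ~(p3 & ~p2), 2
15. p3 & ~p2, 2
16. p3, 2
17. ~p2, 2
18. p2, 2
Accessibility: 0R0, 0R1, 0R2, 1R0, 1R1, 1R2, 2R0, 2R1, 2R2
Branch closes: p2 and ~p2 both at 2.
Every branch closes (one shown): valid in S5.
S4-tableau for the negation ~((<>[](p3 & ~p2) -> [](p3 & ~p2)) | (p1 | p2)):
1. ~((<>[](p3 & ~p2) -> [](p3 & ~p2)) | (p1 | p2)), 0
2. ~(<>[](p3 & ~p2) -> [](p3 & ~p2)), 0
3. ~(p1 | p2), 0
4. <>[](p3 & ~p2), 0
5. ~[](p3 & ~p2), 0
6. ~p1, 0
7. ~p2, 0
8. [](p3 & ~p2), 1
9. p3 & ~p2, 1
10. p3, 1
11. ~p2, 1
12. ~(p3 & ~p2), 2
13. p2, 2
Accessibility: 0R0, 0R1, 0R2, 1R1, 2R2
Complete open branch: countermodel on an S4-frame, so not valid in S4, nor in K, T (the same frame is also a K-frame and a T-frame).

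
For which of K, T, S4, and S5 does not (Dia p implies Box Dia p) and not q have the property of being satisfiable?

K, T, S4

S5-tableau for the formula:
1. not (Dia p implies Box Dia p) and not q, w0
2. not (Dia p implies Box Dia p), w0
3. not q, w0
4. Dia p, w0
5. not Box Dia p, w0
6. p, w1
7. not Dia p, w2
8. not p, w0
9. not p, w1
Accessibility: w0Rw0, w0Rw1, w0Rw2, w1Rw0, w1Rw1, w1Rw2, w2Rw0, w2Rw1, w2Rw2
Branch closes: p and not p both at w1.
Every branch closes (one shown): unsatisfiable in S5.
S4-tableau for the formula:
1. not (Dia p implies Box Dia p) and not q, w0
2. not (Dia p implies Box Dia p), w0
3. not q, w0
4. Dia p, w0
5. not Box Dia p, w0
6. p, w1
7. not Dia p, w2
8. not p, w2
Accessibility: w0Rw0, w0Rw1, w0Rw2, w1Rw1, w2Rw2
Complete open branch: satisfiable in S4, hence also in K, T (this S4-model is also a K-model and a T-model).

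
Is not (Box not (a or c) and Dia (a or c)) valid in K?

Valid

Tableau for the negation Box not (a or c) and Dia (a or c):
1. Box not (a or c) and Dia (a or c), 0
2. Box not (a or c), 0
3. Dia (a or c), 0
4. a or c, 1
5. not (a or c), 1
6. not a, 1
7. not c, 1
8. c, 1
Accessibility: 0R1
Branch closes: c and not c both at 1.
Every branch of the negation's tableau closes; the branch above is one of them.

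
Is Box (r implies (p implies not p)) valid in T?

Not valid

Tableau for the negation not Box (r implies (p implies not p)):
1. not Box (r implies (p implies not p)), u
2. not (r implies (p implies not p)), v
3. r, v
4. not (p implies not p), v
5. p, v
Accessibility: uRu, uRv, vRv
The negation has an open branch (countermodel exists).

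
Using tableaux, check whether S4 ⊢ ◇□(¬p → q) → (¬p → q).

Tableau for the negation ¬(◇□(¬p → q) → (¬p → q)):
1. ¬(◇□(¬p → q) → (¬p → q)), u
2. ◇□(¬p → q), u   [¬→-rule on 1]
3. ¬(¬p → q), u   [¬→-rule on 1]
4. ¬p, u   [¬→-rule on 3]
5. ¬q, u   [¬→-rule on 3]
6. □(¬p → q), v   [◇-rule on 2: fresh world v, uRv]
7. ¬p → q, v   [□-rule on 6 via vRv]
8. q, v   [→-rule on 7 (branches; this branch)]
Accessibility: uRu, uRv, vRv
The negation has an open branch (countermodel exists).

Not valid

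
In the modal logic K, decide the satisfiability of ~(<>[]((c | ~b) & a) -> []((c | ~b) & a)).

1. ~(<>[]((c | ~b) & a) -> []((c | ~b) & a)), u
2. <>[]((c | ~b) & a), u
3. ~[]((c | ~b) & a), u
4. []((c | ~b) & a), v
5. ~((c | ~b) & a), w
6. ~a, w
Accessibility: uRv, uRw

Satisfiable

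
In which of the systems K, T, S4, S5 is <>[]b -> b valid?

S5-tableau for the negation ~(<>[]b -> b):
1. ~(<>[]b -> b), w0
2. <>[]b, w0
3. ~b, w0
4. []b, w1
5. b, w0
Accessibility: w0Rw0, w0Rw1, w1Rw0, w1Rw1
Branch closes: b and ~b both at w0.
Every branch closes (one shown): valid in S5.
S4-tableau for the negation ~(<>[]b -> b):
1. ~(<>[]b -> b), w0
2. <>[]b, w0
3. ~b, w0
4. []b, w1
5. b, w1
Accessibility: w0Rw0, w0Rw1, w1Rw1
Complete open branch: countermodel on an S4-frame, so not valid in S4, nor in K, T (the same frame is also a K-frame and a T-frame).

S5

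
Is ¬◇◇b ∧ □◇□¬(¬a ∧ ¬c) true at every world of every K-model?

Tableau for the negation ¬(¬◇◇b ∧ □◇□¬(¬a ∧ ¬c)):
1. ¬(¬◇◇b ∧ □◇□¬(¬a ∧ ¬c)), 0
2. ¬□◇□¬(¬a ∧ ¬c), 0   [¬∧-rule on 1 (branches; this branch)]
3. ¬◇□¬(¬a ∧ ¬c), 1   [¬□-rule on 2: fresh world 1, 0R1]
Accessibility: 0R1
The negation has an open branch (countermodel exists).

Not valid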